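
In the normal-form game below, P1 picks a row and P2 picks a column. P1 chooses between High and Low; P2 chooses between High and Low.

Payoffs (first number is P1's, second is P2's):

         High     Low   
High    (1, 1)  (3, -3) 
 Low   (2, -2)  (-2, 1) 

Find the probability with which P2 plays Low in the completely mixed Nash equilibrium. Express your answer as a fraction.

Let c be the probability that P2 plays High. In a completely mixed equilibrium, P1 must be indifferent between High and Low.
P1's expected payoff from High is c + 3(1−c); from Low it is 2c − 2(1−c).
Setting these equal: −2c + 3 = 4c − 2, so c = 5/6.
Therefore P2 plays Low with probability 1 − 5/6 = 1/6.

1/6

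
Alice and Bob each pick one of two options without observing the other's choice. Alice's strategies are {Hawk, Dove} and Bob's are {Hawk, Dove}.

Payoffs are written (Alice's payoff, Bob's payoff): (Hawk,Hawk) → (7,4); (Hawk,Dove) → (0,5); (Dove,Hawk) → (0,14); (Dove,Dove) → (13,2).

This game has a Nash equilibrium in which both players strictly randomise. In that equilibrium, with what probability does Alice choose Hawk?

Let p be the probability that Alice plays Hawk. In a completely mixed equilibrium, Bob must be indifferent between Hawk and Dove.
Bob's expected payoff from Hawk is 4p + 14(1−p); from Dove it is 5p + 2(1−p).
Setting these equal: −10p + 14 = 3p + 2, so p = 12/13.

12/13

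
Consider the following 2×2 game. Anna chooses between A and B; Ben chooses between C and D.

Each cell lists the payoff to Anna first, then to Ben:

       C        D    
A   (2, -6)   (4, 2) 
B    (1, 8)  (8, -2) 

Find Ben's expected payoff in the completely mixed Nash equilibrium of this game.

2/9

First find x, the probability Anna plays A, from Ben's indifference between C and D: −6x + 8(1−x) = 2x − 2(1−x), giving x = 5/9.
Since Ben is indifferent in equilibrium, Ben's expected payoff equals the payoff from either column against (5/9, 4/9). Using C: −6(5/9) + 8(4/9) = 2/9.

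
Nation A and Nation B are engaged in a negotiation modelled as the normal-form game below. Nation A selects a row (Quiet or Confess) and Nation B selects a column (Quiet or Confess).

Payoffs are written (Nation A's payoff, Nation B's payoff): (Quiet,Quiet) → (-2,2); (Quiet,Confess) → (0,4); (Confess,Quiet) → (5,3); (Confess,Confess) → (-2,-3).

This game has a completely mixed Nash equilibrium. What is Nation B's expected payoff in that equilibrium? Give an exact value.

First find x, the probability Nation A plays Quiet, from Nation B's indifference between Quiet and Confess: 2x + 3(1−x) = 4x − 3(1−x), giving x = 3/4.
Since Nation B is indifferent in equilibrium, Nation B's expected payoff equals the payoff from either column against (3/4, 1/4). Using Quiet: 2(3/4) + 3(1/4) = 9/4.

9/4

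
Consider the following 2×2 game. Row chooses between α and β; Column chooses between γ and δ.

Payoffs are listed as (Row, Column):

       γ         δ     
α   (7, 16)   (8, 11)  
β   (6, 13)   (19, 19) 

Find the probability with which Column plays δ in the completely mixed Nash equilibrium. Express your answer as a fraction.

1/12

Let q be the probability that Column plays γ. In a completely mixed equilibrium, Row must be indifferent between α and β.
Row's expected payoff from α is 7q + 8(1−q); from β it is 6q + 19(1−q).
Setting these equal: −q + 8 = −13q + 19, so q = 11/12.
Therefore Column plays δ with probability 1 − 11/12 = 1/12.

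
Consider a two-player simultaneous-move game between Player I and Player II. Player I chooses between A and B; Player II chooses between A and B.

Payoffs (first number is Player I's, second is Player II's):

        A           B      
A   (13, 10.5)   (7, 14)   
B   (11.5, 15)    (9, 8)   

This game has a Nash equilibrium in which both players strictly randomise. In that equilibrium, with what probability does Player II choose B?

Let y be the probability that Player II plays A. In a completely mixed equilibrium, Player I must be indifferent between A and B.
Player I's expected payoff from A is 13y + 7(1−y); from B it is 11.5y + 9(1−y).
Setting these equal: 6y + 7 = 2.5y + 9, so y = 4/7.
Therefore Player II plays B with probability 1 − 4/7 = 3/7.

3/7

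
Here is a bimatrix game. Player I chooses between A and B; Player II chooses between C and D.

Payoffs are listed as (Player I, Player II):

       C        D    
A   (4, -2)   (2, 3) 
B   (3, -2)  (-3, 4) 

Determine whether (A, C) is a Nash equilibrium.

At (A, C), Player I earns 4; switching to B would give 3, so Player I has no profitable deviation.
Player II earns -2; switching to D would give 3, so Player II would deviate.
Since at least one player can profitably deviate, this is not a Nash equilibrium.

No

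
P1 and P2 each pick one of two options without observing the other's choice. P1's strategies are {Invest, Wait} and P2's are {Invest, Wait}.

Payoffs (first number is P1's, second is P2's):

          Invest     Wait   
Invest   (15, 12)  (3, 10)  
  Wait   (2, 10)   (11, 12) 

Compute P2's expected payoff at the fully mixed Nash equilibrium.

First find p, the probability P1 plays Invest, from P2's indifference between Invest and Wait: 12p + 10(1−p) = 10p + 12(1−p), giving p = 1/2.
Since P2 is indifferent in equilibrium, P2's expected payoff equals the payoff from either column against (1/2, 1/2). Using Invest: 12(1/2) + 10(1/2) = 11.

11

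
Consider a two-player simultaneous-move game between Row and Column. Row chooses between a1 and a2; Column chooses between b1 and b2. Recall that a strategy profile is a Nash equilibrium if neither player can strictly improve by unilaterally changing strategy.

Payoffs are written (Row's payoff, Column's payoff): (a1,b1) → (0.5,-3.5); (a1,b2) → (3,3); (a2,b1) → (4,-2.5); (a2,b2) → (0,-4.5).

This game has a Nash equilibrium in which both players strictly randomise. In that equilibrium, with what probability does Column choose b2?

7/13

Let q be the probability that Column plays b1. In a completely mixed equilibrium, Row must be indifferent between a1 and a2.
Row's expected payoff from a1 is 0.5q + 3(1−q); from a2 it is 4q.
Setting these equal: −2.5q + 3 = 4q, so q = 6/13.
Therefore Column plays b2 with probability 1 − 6/13 = 7/13.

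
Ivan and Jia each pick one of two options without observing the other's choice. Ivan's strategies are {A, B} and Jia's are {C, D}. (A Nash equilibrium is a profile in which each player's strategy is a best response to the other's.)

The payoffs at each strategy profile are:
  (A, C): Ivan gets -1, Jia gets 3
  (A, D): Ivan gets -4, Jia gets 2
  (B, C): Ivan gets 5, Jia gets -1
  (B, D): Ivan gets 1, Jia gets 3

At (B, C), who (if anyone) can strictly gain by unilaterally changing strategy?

Ivan at (B, C) earns 5; deviating to A yields -1 — not better.
Jia earns -1; deviating to D yields 3 — a strict improvement.
Only Jia has a strictly profitable deviation.

Jia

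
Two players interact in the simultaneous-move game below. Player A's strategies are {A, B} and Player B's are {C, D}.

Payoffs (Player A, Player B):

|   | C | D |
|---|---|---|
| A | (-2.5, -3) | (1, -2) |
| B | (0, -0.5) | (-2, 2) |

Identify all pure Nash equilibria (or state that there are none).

(A, D)

(A, C): Player A prefers B (0 > -2.5); Player B prefers D (-2 > -3) — not an equilibrium.
(A, D): Player A gets 1 ≥ -2 from B, and Player B gets -2 ≥ -3 from C — Nash equilibrium.
(B, C): Player B prefers D (2 > -0.5) — not an equilibrium.
(B, D): Player A prefers A (1 > -2) — not an equilibrium.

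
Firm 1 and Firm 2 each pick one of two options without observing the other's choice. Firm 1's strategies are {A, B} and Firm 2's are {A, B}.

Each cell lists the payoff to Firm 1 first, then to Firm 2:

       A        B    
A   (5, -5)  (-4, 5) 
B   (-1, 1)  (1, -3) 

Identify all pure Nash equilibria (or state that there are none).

none

(A, A): Firm 2 prefers B (5 > -5) — not an equilibrium.
(A, B): Firm 1 prefers B (1 > -4) — not an equilibrium.
(B, A): Firm 1 prefers A (5 > -1) — not an equilibrium.
(B, B): Firm 2 prefers A (1 > -3) — not an equilibrium.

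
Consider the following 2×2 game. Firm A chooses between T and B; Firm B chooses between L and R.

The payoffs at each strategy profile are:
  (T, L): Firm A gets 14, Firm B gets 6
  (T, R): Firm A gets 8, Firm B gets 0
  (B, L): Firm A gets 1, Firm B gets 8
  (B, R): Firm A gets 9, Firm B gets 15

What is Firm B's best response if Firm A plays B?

R

Against B, Firm B earns 8 from L and 15 from R.
So R is the best response.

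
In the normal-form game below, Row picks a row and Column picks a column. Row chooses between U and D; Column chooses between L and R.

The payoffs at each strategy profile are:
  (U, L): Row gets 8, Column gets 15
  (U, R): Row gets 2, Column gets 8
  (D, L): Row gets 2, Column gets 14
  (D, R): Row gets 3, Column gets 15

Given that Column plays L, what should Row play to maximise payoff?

Against L, Row earns 8 from U and 2 from D.
So U is the best response.

U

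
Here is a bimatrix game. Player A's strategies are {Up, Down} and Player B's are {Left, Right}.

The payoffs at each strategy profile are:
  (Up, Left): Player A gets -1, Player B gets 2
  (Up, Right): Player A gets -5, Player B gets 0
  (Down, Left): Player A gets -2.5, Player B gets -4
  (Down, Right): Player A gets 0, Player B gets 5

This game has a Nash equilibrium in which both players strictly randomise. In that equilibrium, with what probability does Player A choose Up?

Let r be the probability that Player A plays Up. In a completely mixed equilibrium, Player B must be indifferent between Left and Right.
Player B's expected payoff from Left is 2r − 4(1−r); from Right it is 5(1−r).
Setting these equal: 6r − 4 = −5r + 5, so r = 9/11.

9/11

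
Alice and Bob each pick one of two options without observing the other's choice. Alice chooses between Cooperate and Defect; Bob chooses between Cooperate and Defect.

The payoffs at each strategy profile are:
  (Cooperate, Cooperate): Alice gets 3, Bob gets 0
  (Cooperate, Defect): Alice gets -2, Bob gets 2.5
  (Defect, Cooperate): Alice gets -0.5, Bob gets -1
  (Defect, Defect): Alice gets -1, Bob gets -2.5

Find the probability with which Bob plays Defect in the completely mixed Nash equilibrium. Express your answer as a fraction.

Let y be the probability that Bob plays Cooperate. In a completely mixed equilibrium, Alice must be indifferent between Cooperate and Defect.
Alice's expected payoff from Cooperate is 3y − 2(1−y); from Defect it is −0.5y − (1−y).
Setting these equal: 5y − 2 = 0.5y − 1, so y = 2/9.
Therefore Bob plays Defect with probability 1 − 2/9 = 7/9.

7/9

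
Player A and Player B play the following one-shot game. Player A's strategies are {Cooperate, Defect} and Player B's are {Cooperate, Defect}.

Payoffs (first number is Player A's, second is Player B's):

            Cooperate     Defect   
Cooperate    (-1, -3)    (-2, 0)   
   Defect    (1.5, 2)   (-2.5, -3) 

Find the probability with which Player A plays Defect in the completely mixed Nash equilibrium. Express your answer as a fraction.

Let x be the probability that Player A plays Cooperate. In a completely mixed equilibrium, Player B must be indifferent between Cooperate and Defect.
Player B's expected payoff from Cooperate is −3x + 2(1−x); from Defect it is −3(1−x).
Setting these equal: −5x + 2 = 3x − 3, so x = 5/8.
Therefore Player A plays Defect with probability 1 − 5/8 = 3/8.

3/8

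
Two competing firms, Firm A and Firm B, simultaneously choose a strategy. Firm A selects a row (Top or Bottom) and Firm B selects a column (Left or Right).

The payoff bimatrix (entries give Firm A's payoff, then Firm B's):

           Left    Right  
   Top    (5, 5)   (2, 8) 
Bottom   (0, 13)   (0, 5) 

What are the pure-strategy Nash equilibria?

(Top, Right)

(Top, Left): Firm B prefers Right (8 > 5) — not an equilibrium.
(Top, Right): Firm A gets 2 ≥ 0 from Bottom, and Firm B gets 8 ≥ 5 from Left — Nash equilibrium.
(Bottom, Left): Firm A prefers Top (5 > 0) — not an equilibrium.
(Bottom, Right): Firm A prefers Top (2 > 0); Firm B prefers Left (13 > 5) — not an equilibrium.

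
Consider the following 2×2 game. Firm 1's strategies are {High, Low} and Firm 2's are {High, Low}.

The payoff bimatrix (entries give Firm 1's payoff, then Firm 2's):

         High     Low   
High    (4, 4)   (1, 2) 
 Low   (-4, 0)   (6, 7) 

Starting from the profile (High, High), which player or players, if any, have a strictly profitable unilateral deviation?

Neither

Firm 1 at (High, High) earns 4; deviating to Low yields -4 — not better.
Firm 2 earns 4; deviating to Low yields 2 — not better.
Neither player can strictly improve; the profile is a Nash equilibrium.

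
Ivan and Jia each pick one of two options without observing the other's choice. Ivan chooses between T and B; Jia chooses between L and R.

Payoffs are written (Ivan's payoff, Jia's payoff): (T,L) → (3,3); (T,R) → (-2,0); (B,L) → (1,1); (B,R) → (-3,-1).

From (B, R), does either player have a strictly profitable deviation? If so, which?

Both

Ivan at (B, R) earns -3; deviating to T yields -2 — a strict improvement.
Jia earns -1; deviating to L yields 1 — a strict improvement.
Both Ivan and Jia have strictly profitable deviations.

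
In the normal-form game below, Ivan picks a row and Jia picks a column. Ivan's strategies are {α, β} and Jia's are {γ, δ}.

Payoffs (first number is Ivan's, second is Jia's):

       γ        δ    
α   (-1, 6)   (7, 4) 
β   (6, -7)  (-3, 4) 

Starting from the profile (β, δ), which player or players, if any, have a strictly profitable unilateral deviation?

Ivan at (β, δ) earns -3; deviating to α yields 7 — a strict improvement.
Jia earns 4; deviating to γ yields -7 — not better.
Only Ivan has a strictly profitable deviation.

Ivan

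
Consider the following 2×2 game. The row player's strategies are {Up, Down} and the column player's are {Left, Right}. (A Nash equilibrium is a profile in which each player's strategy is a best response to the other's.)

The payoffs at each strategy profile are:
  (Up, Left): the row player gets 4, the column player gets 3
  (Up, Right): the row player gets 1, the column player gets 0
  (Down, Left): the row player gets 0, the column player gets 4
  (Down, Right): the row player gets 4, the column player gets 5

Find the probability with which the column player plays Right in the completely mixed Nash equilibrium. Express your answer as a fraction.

4/7

Let y be the probability that the column player plays Left. In a completely mixed equilibrium, the row player must be indifferent between Up and Down.
The row player's expected payoff from Up is 4y + (1−y); from Down it is 4(1−y).
Setting these equal: 3y + 1 = −4y + 4, so y = 3/7.
Therefore the column player plays Right with probability 1 − 3/7 = 4/7.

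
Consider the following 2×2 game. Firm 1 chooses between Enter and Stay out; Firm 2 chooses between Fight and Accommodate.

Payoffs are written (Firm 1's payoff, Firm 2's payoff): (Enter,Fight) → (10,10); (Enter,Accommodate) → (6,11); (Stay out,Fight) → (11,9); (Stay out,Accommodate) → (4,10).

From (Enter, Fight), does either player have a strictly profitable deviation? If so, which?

Firm 1 at (Enter, Fight) earns 10; deviating to Stay out yields 11 — a strict improvement.
Firm 2 earns 10; deviating to Accommodate yields 11 — a strict improvement.
Both Firm 1 and Firm 2 have strictly profitable deviations.

Both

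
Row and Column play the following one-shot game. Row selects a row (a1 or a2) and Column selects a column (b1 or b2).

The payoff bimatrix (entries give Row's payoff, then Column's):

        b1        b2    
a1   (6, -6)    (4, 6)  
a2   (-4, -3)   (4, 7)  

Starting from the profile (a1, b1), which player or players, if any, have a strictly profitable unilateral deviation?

Column

Row at (a1, b1) earns 6; deviating to a2 yields -4 — not better.
Column earns -6; deviating to b2 yields 6 — a strict improvement.
Only Column has a strictly profitable deviation.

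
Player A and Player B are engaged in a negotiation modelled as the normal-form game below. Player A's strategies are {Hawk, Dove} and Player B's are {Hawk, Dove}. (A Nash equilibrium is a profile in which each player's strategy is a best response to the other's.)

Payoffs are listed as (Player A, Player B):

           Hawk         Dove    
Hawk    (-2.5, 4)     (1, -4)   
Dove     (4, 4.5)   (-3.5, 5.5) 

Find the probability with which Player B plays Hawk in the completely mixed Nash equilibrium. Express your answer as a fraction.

9/22

Let y be the probability that Player B plays Hawk. In a completely mixed equilibrium, Player A must be indifferent between Hawk and Dove.
Player A's expected payoff from Hawk is −2.5y + (1−y); from Dove it is 4y − 3.5(1−y).
Setting these equal: −3.5y + 1 = 7.5y − 3.5, so y = 9/22.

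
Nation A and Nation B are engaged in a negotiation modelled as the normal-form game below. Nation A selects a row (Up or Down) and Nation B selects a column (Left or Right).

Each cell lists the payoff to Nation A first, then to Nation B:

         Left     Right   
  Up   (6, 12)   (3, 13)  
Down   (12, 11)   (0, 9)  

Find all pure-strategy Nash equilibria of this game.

(Up, Right) and (Down, Left)

(Up, Left): Nation A prefers Down (12 > 6); Nation B prefers Right (13 > 12) — not an equilibrium.
(Up, Right): Nation A gets 3 ≥ 0 from Down, and Nation B gets 13 ≥ 12 from Left — Nash equilibrium.
(Down, Left): Nation A gets 12 ≥ 6 from Up, and Nation B gets 11 ≥ 9 from Right — Nash equilibrium.
(Down, Right): Nation A prefers Up (3 > 0); Nation B prefers Left (11 > 9) — not an equilibrium.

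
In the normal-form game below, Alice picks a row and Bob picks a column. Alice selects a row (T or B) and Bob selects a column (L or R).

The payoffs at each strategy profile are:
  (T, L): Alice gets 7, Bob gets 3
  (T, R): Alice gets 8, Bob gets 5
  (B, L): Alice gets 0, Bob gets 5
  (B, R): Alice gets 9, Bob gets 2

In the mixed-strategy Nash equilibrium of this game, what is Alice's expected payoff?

First find y, the probability Bob plays L, from Alice's indifference between T and B: 7y + 8(1−y) = 9(1−y), giving y = 1/8.
Since Alice is indifferent in equilibrium, Alice's expected payoff equals the payoff from either row against (1/8, 7/8). Using T: 7(1/8) + 8(7/8) = 63/8.

63/8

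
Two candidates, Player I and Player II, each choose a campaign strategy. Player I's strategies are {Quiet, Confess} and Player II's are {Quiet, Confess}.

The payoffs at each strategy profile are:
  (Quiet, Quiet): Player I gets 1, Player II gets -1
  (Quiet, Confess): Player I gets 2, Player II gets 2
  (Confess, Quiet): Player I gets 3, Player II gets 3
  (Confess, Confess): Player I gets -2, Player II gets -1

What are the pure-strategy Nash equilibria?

(Quiet, Quiet): Player I prefers Confess (3 > 1); Player II prefers Confess (2 > -1) — not an equilibrium.
(Quiet, Confess): Player I gets 2 ≥ -2 from Confess, and Player II gets 2 ≥ -1 from Quiet — Nash equilibrium.
(Confess, Quiet): Player I gets 3 ≥ 1 from Quiet, and Player II gets 3 ≥ -1 from Confess — Nash equilibrium.
(Confess, Confess): Player I prefers Quiet (2 > -2); Player II prefers Quiet (3 > -1) — not an equilibrium.

(Quiet, Confess) and (Confess, Quiet)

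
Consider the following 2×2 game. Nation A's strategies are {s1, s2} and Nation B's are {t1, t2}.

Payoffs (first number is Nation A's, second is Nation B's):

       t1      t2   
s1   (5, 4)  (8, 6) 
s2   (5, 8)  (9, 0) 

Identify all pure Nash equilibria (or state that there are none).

(s2, t1)

(s1, t1): Nation B prefers t2 (6 > 4) — not an equilibrium.
(s1, t2): Nation A prefers s2 (9 > 8) — not an equilibrium.
(s2, t1): Nation A gets 5 ≥ 5 from s1, and Nation B gets 8 ≥ 0 from t2 — Nash equilibrium.
(s2, t2): Nation B prefers t1 (8 > 0) — not an equilibrium.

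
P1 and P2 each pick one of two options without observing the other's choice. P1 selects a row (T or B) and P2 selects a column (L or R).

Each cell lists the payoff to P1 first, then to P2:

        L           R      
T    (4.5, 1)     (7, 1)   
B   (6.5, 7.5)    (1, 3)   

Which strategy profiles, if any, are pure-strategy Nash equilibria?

(T, L): P1 prefers B (6.5 > 4.5) — not an equilibrium.
(T, R): P1 gets 7 ≥ 1 from B, and P2 gets 1 ≥ 1 from L — Nash equilibrium.
(B, L): P1 gets 6.5 ≥ 4.5 from T, and P2 gets 7.5 ≥ 3 from R — Nash equilibrium.
(B, R): P1 prefers T (7 > 1); P2 prefers L (7.5 > 3) — not an equilibrium.

(T, R) and (B, L)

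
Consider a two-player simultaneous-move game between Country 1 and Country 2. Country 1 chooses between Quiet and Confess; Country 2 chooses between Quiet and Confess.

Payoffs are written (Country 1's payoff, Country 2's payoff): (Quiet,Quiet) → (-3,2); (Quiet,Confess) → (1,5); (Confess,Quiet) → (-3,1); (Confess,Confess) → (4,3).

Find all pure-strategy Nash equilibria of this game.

(Confess, Confess)

(Quiet, Quiet): Country 2 prefers Confess (5 > 2) — not an equilibrium.
(Quiet, Confess): Country 1 prefers Confess (4 > 1) — not an equilibrium.
(Confess, Quiet): Country 2 prefers Confess (3 > 1) — not an equilibrium.
(Confess, Confess): Country 1 gets 4 ≥ 1 from Quiet, and Country 2 gets 3 ≥ 1 from Quiet — Nash equilibrium.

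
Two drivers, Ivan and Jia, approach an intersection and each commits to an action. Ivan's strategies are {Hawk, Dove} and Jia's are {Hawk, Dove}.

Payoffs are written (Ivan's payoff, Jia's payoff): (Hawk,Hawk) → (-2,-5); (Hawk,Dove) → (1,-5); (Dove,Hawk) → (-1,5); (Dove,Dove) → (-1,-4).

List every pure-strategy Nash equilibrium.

(Hawk, Hawk): Ivan prefers Dove (-1 > -2) — not an equilibrium.
(Hawk, Dove): Ivan gets 1 ≥ -1 from Dove, and Jia gets -5 ≥ -5 from Hawk — Nash equilibrium.
(Dove, Hawk): Ivan gets -1 ≥ -2 from Hawk, and Jia gets 5 ≥ -4 from Dove — Nash equilibrium.
(Dove, Dove): Ivan prefers Hawk (1 > -1); Jia prefers Hawk (5 > -4) — not an equilibrium.

(Hawk, Dove) and (Dove, Hawk)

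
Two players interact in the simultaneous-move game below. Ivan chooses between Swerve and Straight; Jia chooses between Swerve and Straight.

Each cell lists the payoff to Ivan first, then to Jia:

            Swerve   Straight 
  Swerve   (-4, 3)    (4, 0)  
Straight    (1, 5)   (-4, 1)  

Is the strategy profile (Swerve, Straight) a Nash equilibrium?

No

At (Swerve, Straight), Ivan earns 4; switching to Straight would give -4, so Ivan has no profitable deviation.
Jia earns 0; switching to Swerve would give 3, so Jia would deviate.
Since at least one player can profitably deviate, this is not a Nash equilibrium.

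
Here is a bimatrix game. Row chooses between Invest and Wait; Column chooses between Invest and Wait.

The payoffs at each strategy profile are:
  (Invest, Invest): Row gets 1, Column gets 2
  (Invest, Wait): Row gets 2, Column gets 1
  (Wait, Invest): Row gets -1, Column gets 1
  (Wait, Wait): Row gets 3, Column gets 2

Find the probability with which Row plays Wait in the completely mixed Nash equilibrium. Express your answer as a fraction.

1/2

Let x be the probability that Row plays Invest. In a completely mixed equilibrium, Column must be indifferent between Invest and Wait.
Column's expected payoff from Invest is 2x + (1−x); from Wait it is x + 2(1−x).
Setting these equal: x + 1 = −x + 2, so x = 1/2.
Therefore Row plays Wait with probability 1 − 1/2 = 1/2.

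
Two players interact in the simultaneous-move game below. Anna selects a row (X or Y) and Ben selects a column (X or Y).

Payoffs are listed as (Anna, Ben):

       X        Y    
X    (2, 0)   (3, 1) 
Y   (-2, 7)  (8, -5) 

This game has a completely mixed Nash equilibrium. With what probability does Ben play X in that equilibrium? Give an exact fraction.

5/9

Let q be the probability that Ben plays X. In a completely mixed equilibrium, Anna must be indifferent between X and Y.
Anna's expected payoff from X is 2q + 3(1−q); from Y it is −2q + 8(1−q).
Setting these equal: −q + 3 = −10q + 8, so q = 5/9.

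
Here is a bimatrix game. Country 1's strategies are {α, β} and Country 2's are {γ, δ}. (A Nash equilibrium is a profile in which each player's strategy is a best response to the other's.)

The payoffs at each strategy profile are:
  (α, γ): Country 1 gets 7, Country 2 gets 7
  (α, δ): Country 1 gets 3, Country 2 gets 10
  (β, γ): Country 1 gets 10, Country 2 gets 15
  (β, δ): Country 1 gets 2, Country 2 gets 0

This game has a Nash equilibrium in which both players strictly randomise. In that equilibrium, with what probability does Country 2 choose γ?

Let c be the probability that Country 2 plays γ. In a completely mixed equilibrium, Country 1 must be indifferent between α and β.
Country 1's expected payoff from α is 7c + 3(1−c); from β it is 10c + 2(1−c).
Setting these equal: 4c + 3 = 8c + 2, so c = 1/4.

1/4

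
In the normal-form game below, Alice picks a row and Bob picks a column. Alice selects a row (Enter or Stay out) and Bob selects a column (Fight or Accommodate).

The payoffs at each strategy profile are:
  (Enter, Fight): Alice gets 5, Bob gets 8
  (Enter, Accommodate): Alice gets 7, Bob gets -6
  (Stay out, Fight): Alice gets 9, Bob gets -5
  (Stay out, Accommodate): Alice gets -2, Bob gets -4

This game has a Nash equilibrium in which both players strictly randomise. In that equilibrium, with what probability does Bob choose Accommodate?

4/13

Let y be the probability that Bob plays Fight. In a completely mixed equilibrium, Alice must be indifferent between Enter and Stay out.
Alice's expected payoff from Enter is 5y + 7(1−y); from Stay out it is 9y − 2(1−y).
Setting these equal: −2y + 7 = 11y − 2, so y = 9/13.
Therefore Bob plays Accommodate with probability 1 − 9/13 = 4/13.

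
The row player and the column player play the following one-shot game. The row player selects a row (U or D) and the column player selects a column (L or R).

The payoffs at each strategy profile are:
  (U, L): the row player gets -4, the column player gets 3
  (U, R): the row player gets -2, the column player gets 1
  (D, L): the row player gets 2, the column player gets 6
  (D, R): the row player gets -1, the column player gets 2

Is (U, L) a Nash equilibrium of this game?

No

At (U, L), the row player earns -4; switching to D would give 2, so the row player would deviate.
The column player earns 3; switching to R would give 1, so the column player has no profitable deviation.
Since at least one player can profitably deviate, this is not a Nash equilibrium.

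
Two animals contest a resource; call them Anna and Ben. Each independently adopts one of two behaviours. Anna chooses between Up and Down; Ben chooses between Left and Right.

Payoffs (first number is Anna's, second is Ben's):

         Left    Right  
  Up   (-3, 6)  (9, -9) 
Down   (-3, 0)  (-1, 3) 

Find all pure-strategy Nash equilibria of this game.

(Up, Left)

(Up, Left): Anna gets -3 ≥ -3 from Down, and Ben gets 6 ≥ -9 from Right — Nash equilibrium.
(Up, Right): Ben prefers Left (6 > -9) — not an equilibrium.
(Down, Left): Ben prefers Right (3 > 0) — not an equilibrium.
(Down, Right): Anna prefers Up (9 > -1) — not an equilibrium.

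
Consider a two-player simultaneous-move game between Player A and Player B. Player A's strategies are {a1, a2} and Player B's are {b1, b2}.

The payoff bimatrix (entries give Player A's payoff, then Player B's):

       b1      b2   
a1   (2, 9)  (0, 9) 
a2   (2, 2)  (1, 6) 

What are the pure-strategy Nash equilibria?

(a1, b1): Player A gets 2 ≥ 2 from a2, and Player B gets 9 ≥ 9 from b2 — Nash equilibrium.
(a1, b2): Player A prefers a2 (1 > 0) — not an equilibrium.
(a2, b1): Player B prefers b2 (6 > 2) — not an equilibrium.
(a2, b2): Player A gets 1 ≥ 0 from a1, and Player B gets 6 ≥ 2 from b1 — Nash equilibrium.

(a1, b1) and (a2, b2)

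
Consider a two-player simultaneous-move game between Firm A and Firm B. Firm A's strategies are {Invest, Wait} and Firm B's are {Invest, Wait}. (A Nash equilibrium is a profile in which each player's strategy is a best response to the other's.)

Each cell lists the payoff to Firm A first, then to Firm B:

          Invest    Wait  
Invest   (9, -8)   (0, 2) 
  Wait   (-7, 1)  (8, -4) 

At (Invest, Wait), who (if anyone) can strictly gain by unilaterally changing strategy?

Firm A

Firm A at (Invest, Wait) earns 0; deviating to Wait yields 8 — a strict improvement.
Firm B earns 2; deviating to Invest yields -8 — not better.
Only Firm A has a strictly profitable deviation.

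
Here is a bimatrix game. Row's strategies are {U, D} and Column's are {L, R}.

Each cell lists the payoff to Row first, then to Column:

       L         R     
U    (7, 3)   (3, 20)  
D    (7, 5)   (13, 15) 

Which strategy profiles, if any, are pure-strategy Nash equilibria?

(U, L): Column prefers R (20 > 3) — not an equilibrium.
(U, R): Row prefers D (13 > 3) — not an equilibrium.
(D, L): Column prefers R (15 > 5) — not an equilibrium.
(D, R): Row gets 13 ≥ 3 from U, and Column gets 15 ≥ 5 from L — Nash equilibrium.

(D, R)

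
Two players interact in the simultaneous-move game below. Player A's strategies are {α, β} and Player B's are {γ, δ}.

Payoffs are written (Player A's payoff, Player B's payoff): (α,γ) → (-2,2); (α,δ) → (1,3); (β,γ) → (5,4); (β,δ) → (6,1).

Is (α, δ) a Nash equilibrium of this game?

At (α, δ), Player A earns 1; switching to β would give 6, so Player A would deviate.
Player B earns 3; switching to γ would give 2, so Player B has no profitable deviation.
Since at least one player can profitably deviate, this is not a Nash equilibrium.

No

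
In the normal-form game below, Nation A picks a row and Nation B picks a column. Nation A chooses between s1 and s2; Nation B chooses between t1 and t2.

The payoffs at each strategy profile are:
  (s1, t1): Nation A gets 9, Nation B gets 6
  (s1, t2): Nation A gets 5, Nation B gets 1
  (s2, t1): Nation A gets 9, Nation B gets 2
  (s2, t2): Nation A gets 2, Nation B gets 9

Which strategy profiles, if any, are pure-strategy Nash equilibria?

(s1, t1): Nation A gets 9 ≥ 9 from s2, and Nation B gets 6 ≥ 1 from t2 — Nash equilibrium.
(s1, t2): Nation B prefers t1 (6 > 1) — not an equilibrium.
(s2, t1): Nation B prefers t2 (9 > 2) — not an equilibrium.
(s2, t2): Nation A prefers s1 (5 > 2) — not an equilibrium.

(s1, t1)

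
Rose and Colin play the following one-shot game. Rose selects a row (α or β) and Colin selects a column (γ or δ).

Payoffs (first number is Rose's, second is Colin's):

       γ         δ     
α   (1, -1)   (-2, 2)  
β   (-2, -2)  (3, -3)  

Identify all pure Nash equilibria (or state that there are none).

(α, γ): Colin prefers δ (2 > -1) — not an equilibrium.
(α, δ): Rose prefers β (3 > -2) — not an equilibrium.
(β, γ): Rose prefers α (1 > -2) — not an equilibrium.
(β, δ): Colin prefers γ (-2 > -3) — not an equilibrium.

none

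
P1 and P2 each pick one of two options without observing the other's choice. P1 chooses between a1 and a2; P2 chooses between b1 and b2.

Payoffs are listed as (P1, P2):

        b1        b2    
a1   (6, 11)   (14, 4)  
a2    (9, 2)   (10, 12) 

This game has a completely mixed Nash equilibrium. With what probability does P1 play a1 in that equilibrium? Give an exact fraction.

10/17

Let p be the probability that P1 plays a1. In a completely mixed equilibrium, P2 must be indifferent between b1 and b2.
P2's expected payoff from b1 is 11p + 2(1−p); from b2 it is 4p + 12(1−p).
Setting these equal: 9p + 2 = −8p + 12, so p = 10/17.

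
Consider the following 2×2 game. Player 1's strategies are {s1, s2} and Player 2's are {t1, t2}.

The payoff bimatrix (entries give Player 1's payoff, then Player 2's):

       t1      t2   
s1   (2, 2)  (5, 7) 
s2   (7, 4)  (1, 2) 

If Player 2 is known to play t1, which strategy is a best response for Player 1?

Against t1, Player 1 earns 2 from s1 and 7 from s2.
So s2 is the best response.

s2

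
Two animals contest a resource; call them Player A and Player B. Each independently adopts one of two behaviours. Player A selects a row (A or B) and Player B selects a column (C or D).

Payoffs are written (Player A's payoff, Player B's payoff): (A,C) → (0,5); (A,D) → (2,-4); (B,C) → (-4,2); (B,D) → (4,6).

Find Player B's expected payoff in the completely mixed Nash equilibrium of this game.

38/13

First find x, the probability Player A plays A, from Player B's indifference between C and D: 5x + 2(1−x) = −4x + 6(1−x), giving x = 4/13.
Since Player B is indifferent in equilibrium, Player B's expected payoff equals the payoff from either column against (4/13, 9/13). Using C: 5(4/13) + 2(9/13) = 38/13.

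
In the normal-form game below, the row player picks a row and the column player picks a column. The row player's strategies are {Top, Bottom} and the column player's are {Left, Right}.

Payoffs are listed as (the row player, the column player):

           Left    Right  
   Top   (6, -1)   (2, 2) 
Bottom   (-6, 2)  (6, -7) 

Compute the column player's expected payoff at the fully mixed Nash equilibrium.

-1/4

First find p, the probability the row player plays Top, from the column player's indifference between Left and Right: −p + 2(1−p) = 2p − 7(1−p), giving p = 3/4.
Since the column player is indifferent in equilibrium, the column player's expected payoff equals the payoff from either column against (3/4, 1/4). Using Left: −(3/4) + 2(1/4) = -1/4.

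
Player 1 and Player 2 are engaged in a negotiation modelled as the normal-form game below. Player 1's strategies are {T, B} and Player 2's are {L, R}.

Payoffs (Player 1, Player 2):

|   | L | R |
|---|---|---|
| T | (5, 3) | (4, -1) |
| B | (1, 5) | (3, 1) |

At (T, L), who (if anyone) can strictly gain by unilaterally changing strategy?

Player 1 at (T, L) earns 5; deviating to B yields 1 — not better.
Player 2 earns 3; deviating to R yields -1 — not better.
Neither player can strictly improve; the profile is a Nash equilibrium.

Neither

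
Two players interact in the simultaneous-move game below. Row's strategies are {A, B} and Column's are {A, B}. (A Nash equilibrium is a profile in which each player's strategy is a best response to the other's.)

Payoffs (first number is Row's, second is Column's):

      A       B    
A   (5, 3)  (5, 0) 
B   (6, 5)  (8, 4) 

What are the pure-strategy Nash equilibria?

(A, A): Row prefers B (6 > 5) — not an equilibrium.
(A, B): Row prefers B (8 > 5); Column prefers A (3 > 0) — not an equilibrium.
(B, A): Row gets 6 ≥ 5 from A, and Column gets 5 ≥ 4 from B — Nash equilibrium.
(B, B): Column prefers A (5 > 4) — not an equilibrium.

(B, A)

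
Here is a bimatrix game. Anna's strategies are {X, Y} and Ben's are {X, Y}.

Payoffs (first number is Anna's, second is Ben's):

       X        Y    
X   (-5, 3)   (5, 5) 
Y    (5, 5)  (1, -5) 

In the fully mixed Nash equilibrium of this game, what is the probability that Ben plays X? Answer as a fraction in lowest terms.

2/7

Let q be the probability that Ben plays X. In a completely mixed equilibrium, Anna must be indifferent between X and Y.
Anna's expected payoff from X is −5q + 5(1−q); from Y it is 5q + (1−q).
Setting these equal: −10q + 5 = 4q + 1, so q = 2/7.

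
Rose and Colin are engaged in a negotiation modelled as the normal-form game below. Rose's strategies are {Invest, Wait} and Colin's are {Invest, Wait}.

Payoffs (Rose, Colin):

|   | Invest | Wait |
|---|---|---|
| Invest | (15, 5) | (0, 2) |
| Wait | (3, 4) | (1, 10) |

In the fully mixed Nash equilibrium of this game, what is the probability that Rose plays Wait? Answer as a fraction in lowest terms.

Let p be the probability that Rose plays Invest. In a completely mixed equilibrium, Colin must be indifferent between Invest and Wait.
Colin's expected payoff from Invest is 5p + 4(1−p); from Wait it is 2p + 10(1−p).
Setting these equal: p + 4 = −8p + 10, so p = 2/3.
Therefore Rose plays Wait with probability 1 − 2/3 = 1/3.

1/3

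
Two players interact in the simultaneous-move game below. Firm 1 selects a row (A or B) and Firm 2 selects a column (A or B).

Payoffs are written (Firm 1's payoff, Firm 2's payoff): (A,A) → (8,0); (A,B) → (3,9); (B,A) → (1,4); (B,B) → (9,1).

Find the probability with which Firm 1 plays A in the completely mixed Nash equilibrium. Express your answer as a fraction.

Let r be the probability that Firm 1 plays A. In a completely mixed equilibrium, Firm 2 must be indifferent between A and B.
Firm 2's expected payoff from A is 4(1−r); from B it is 9r + (1−r).
Setting these equal: −4r + 4 = 8r + 1, so r = 1/4.

1/4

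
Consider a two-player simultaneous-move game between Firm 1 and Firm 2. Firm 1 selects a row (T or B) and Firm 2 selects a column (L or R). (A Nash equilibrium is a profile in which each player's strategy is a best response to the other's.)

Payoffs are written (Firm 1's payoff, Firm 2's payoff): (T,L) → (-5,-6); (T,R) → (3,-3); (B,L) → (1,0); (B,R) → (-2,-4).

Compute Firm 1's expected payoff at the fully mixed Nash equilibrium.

-7/11

First find q, the probability Firm 2 plays L, from Firm 1's indifference between T and B: −5q + 3(1−q) = q − 2(1−q), giving q = 5/11.
Since Firm 1 is indifferent in equilibrium, Firm 1's expected payoff equals the payoff from either row against (5/11, 6/11). Using T: −5(5/11) + 3(6/11) = -7/11.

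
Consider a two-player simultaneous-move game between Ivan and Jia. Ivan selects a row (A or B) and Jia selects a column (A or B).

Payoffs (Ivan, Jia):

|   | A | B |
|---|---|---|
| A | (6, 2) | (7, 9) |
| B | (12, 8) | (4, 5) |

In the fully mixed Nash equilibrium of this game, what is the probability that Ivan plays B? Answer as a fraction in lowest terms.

Let p be the probability that Ivan plays A. In a completely mixed equilibrium, Jia must be indifferent between A and B.
Jia's expected payoff from A is 2p + 8(1−p); from B it is 9p + 5(1−p).
Setting these equal: −6p + 8 = 4p + 5, so p = 3/10.
Therefore Ivan plays B with probability 1 − 3/10 = 7/10.

7/10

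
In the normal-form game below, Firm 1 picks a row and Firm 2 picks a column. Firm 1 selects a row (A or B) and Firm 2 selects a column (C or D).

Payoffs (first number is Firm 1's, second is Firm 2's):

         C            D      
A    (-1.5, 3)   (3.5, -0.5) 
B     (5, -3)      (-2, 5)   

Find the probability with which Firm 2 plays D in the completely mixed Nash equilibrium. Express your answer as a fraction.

Let q be the probability that Firm 2 plays C. In a completely mixed equilibrium, Firm 1 must be indifferent between A and B.
Firm 1's expected payoff from A is −1.5q + 3.5(1−q); from B it is 5q − 2(1−q).
Setting these equal: −5q + 3.5 = 7q − 2, so q = 11/24.
Therefore Firm 2 plays D with probability 1 − 11/24 = 13/24.

13/24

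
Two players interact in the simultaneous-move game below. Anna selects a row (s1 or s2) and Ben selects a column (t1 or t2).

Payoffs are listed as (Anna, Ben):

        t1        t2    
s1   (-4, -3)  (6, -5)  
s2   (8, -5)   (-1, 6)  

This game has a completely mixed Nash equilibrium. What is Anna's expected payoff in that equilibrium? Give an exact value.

First find y, the probability Ben plays t1, from Anna's indifference between s1 and s2: −4y + 6(1−y) = 8y − (1−y), giving y = 7/19.
Since Anna is indifferent in equilibrium, Anna's expected payoff equals the payoff from either row against (7/19, 12/19). Using s1: −4(7/19) + 6(12/19) = 44/19.

44/19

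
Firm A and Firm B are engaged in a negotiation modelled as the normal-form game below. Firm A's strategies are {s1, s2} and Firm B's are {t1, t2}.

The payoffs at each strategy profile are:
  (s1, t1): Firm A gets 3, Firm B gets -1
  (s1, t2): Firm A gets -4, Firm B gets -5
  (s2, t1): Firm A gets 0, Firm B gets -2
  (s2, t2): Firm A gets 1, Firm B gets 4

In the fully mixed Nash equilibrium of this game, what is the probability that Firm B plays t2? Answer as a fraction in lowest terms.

3/8

Let q be the probability that Firm B plays t1. In a completely mixed equilibrium, Firm A must be indifferent between s1 and s2.
Firm A's expected payoff from s1 is 3q − 4(1−q); from s2 it is (1−q).
Setting these equal: 7q − 4 = −q + 1, so q = 5/8.
Therefore Firm B plays t2 with probability 1 − 5/8 = 3/8.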